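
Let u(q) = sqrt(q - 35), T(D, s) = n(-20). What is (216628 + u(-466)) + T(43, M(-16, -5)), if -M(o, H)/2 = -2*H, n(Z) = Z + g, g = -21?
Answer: 216587 + I*sqrt(501) ≈ 2.1659e+5 + 22.383*I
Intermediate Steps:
n(Z) = -21 + Z (n(Z) = Z - 21 = -21 + Z)
M(o, H) = 4*H (M(o, H) = -(-4)*H = 4*H)
T(D, s) = -41 (T(D, s) = -21 - 20 = -41)
u(q) = sqrt(-35 + q)
(216628 + u(-466)) + T(43, M(-16, -5)) = (216628 + sqrt(-35 - 466)) - 41 = (216628 + sqrt(-501)) - 41 = (216628 + I*sqrt(501)) - 41 = 216587 + I*sqrt(501)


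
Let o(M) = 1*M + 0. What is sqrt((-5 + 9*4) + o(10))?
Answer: sqrt(41) ≈ 6.4031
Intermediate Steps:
o(M) = M (o(M) = M + 0 = M)
sqrt((-5 + 9*4) + o(10)) = sqrt((-5 + 9*4) + 10) = sqrt((-5 + 36) + 10) = sqrt(31 + 10) = sqrt(41)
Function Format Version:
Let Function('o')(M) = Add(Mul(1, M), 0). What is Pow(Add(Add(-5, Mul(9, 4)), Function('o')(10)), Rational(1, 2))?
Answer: Pow(41, Rational(1, 2)) ≈ 6.4031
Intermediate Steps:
Function('o')(M) = M (Function('o')(M) = Add(M, 0) = M)
Pow(Add(Add(-5, Mul(9, 4)), Function('o')(10)), Rational(1, 2)) = Pow(Add(Add(-5, Mul(9, 4)), 10), Rational(1, 2)) = Pow(Add(Add(-5, 36), 10), Rational(1, 2)) = Pow(Add(31, 10), Rational(1, 2)) = Pow(41, Rational(1, 2))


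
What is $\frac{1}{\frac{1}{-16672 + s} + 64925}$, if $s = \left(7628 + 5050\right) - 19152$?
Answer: $\frac{23146}{1502754049} \approx 1.5402 \cdot 10^{-5}$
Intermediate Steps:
$s = -6474$ ($s = 12678 - 19152 = -6474$)
$\frac{1}{\frac{1}{-16672 + s} + 64925} = \frac{1}{\frac{1}{-16672 - 6474} + 64925} = \frac{1}{\frac{1}{-23146} + 64925} = \frac{1}{- \frac{1}{23146} + 64925} = \frac{1}{\frac{1502754049}{23146}} = \frac{23146}{1502754049}$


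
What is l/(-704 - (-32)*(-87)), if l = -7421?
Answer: 7421/3488 ≈ 2.1276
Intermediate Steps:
l/(-704 - (-32)*(-87)) = -7421/(-704 - (-32)*(-87)) = -7421/(-704 - 1*2784) = -7421/(-704 - 2784) = -7421/(-3488) = -7421*(-1/3488) = 7421/3488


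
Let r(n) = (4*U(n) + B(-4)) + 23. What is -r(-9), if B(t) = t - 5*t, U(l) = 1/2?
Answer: -41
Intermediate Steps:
U(l) = ½
B(t) = -4*t
r(n) = 41 (r(n) = (4*(½) - 4*(-4)) + 23 = (2 + 16) + 23 = 18 + 23 = 41)
-r(-9) = -1*41 = -41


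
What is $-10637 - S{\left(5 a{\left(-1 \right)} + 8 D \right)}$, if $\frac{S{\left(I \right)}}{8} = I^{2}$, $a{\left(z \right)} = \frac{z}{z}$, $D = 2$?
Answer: $-14165$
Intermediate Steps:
$a{\left(z \right)} = 1$
$S{\left(I \right)} = 8 I^{2}$
$-10637 - S{\left(5 a{\left(-1 \right)} + 8 D \right)} = -10637 - 8 \left(5 \cdot 1 + 8 \cdot 2\right)^{2} = -10637 - 8 \left(5 + 16\right)^{2} = -10637 - 8 \cdot 21^{2} = -10637 - 8 \cdot 441 = -10637 - 3528 = -14165$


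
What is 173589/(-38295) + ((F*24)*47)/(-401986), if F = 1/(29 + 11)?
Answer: -23260475891/5131351290 ≈ -4.5330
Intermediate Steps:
F = 1/40 ≈ 0.025000
173589/(-38295) + ((F*24)*47)/(-401986) = 173589/(-38295) + (((1/40)*24)*47)/(-401986) = 173589*(-1/38295) + ((⅗)*47)*(-1/401986) = -57863/12765 + (141/5)*(-1/401986) = -57863/12765 - 141/2009930 = -23260475891/5131351290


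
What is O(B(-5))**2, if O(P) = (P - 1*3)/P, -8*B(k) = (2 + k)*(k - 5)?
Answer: 81/25 ≈ 3.2400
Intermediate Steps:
B(k) = -(-5 + k)*(2 + k)/8 (B(k) = -(2 + k)*(k - 5)/8 = -(2 + k)*(-5 + k)/8 = -(-5 + k)*(2 + k)/8)
O(P) = (-3 + P)/P (O(P) = (P - 3)/P = (-3 + P)/P)
O(B(-5))**2 = ((-3 + (5/4 - 1/8*(-5)**2 + (3/8)*(-5)))/(5/4 - 1/8*(-5)**2 + (3/8)*(-5)))**2 = ((-3 + (5/4 - 1/8*25 - 15/8))/(5/4 - 1/8*25 - 15/8))**2 = ((-3 + (5/4 - 25/8 - 15/8))/(5/4 - 25/8 - 15/8))**2 = ((-3 - 15/4)/(-15/4))**2 = (-4/15*(-27/4))**2 = (9/5)**2 = 81/25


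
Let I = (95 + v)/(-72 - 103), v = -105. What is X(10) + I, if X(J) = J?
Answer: 352/35 ≈ 10.057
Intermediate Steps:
I = 2/35 (I = (95 - 105)/(-72 - 103) = -10/(-175) = -10*(-1/175) = 2/35 ≈ 0.057143)
X(10) + I = 10 + 2/35 = 352/35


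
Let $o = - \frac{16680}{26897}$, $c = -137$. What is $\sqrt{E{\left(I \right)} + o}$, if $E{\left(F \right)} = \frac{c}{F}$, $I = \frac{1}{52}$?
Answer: $\frac{2 i \sqrt{1288574133119}}{26897} \approx 84.407 i$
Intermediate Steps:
$I = \frac{1}{52} \approx 0.019231$
$E{\left(F \right)} = - \frac{137}{F}$
$o = - \frac{16680}{26897}$ ($o = \left(-16680\right) \frac{1}{26897} = - \frac{16680}{26897} \approx -0.62014$)
$\sqrt{E{\left(I \right)} + o} = \sqrt{- 137 \frac{1}{\frac{1}{52}} - \frac{16680}{26897}} = \sqrt{\left(-137\right) 52 - \frac{16680}{26897}} = \sqrt{-7124 - \frac{16680}{26897}} = \sqrt{- \frac{191630908}{26897}} = \frac{2 i \sqrt{1288574133119}}{26897}$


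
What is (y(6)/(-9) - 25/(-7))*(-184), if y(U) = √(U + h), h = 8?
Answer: -4600/7 + 184*√14/9 ≈ -580.65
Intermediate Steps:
y(U) = √(8 + U) (y(U) = √(U + 8) = √(8 + U))
(y(6)/(-9) - 25/(-7))*(-184) = (√(8 + 6)/(-9) - 25/(-7))*(-184) = (√14*(-⅑) - 25*(-⅐))*(-184) = (-√14/9 + 25/7)*(-184) = (25/7 - √14/9)*(-184) = -4600/7 + 184*√14/9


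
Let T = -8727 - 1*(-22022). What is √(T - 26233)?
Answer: I*√12938 ≈ 113.75*I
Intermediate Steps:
T = 13295 (T = -8727 + 22022 = 13295)
√(T - 26233) = √(13295 - 26233) = √(-12938) = I*√12938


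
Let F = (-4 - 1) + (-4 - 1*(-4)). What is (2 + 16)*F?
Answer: -90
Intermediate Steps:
F = -5 (F = -5 + (-4 + 4) = -5 + 0 = -5)
(2 + 16)*F = (2 + 16)*(-5) = 18*(-5) = -90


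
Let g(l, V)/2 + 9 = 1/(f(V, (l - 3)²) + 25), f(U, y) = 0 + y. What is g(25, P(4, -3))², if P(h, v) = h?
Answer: 83905600/259081 ≈ 323.86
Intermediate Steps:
f(U, y) = y
g(l, V) = -18 + 2/(25 + (-3 + l)²) (g(l, V) = -18 + 2/((l - 3)² + 25) = -18 + 2/((-3 + l)² + 25) = -18 + 2/(25 + (-3 + l)²))
g(25, P(4, -3))² = (2*(-224 - 9*(-3 + 25)²)/(25 + (-3 + 25)²))² = (2*(-224 - 9*22²)/(25 + 22²))² = (2*(-224 - 9*484)/(25 + 484))² = (2*(-224 - 4356)/509)² = (2*(1/509)*(-4580))² = (-9160/509)² = 83905600/259081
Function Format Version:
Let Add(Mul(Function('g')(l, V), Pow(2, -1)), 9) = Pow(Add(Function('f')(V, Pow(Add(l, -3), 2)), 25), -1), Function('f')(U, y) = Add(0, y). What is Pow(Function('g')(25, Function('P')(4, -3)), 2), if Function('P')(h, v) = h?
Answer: Rational(83905600, 259081) ≈ 323.86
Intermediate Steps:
Function('f')(U, y) = y
Function('g')(l, V) = Add(-18, Mul(2, Pow(Add(25, Pow(Add(-3, l), 2)), -1))) (Function('g')(l, V) = Add(-18, Mul(2, Pow(Add(Pow(Add(l, -3), 2), 25), -1))) = Add(-18, Mul(2, Pow(Add(Pow(Add(-3, l), 2), 25), -1))) = Add(-18, Mul(2, Pow(Add(25, Pow(Add(-3, l), 2)), -1))))
Pow(Function('g')(25, Function('P')(4, -3)), 2) = Pow(Mul(2, Pow(Add(25, Pow(Add(-3, 25), 2)), -1), Add(-224, Mul(-9, Pow(Add(-3, 25), 2)))), 2) = Pow(Mul(2, Pow(Add(25, Pow(22, 2)), -1), Add(-224, Mul(-9, Pow(22, 2)))), 2) = Pow(Mul(2, Pow(Add(25, 484), -1), Add(-224, Mul(-9, 484))), 2) = Pow(Mul(2, Pow(509, -1), Add(-224, -4356)), 2) = Pow(Mul(2, Rational(1, 509), -4580), 2) = Pow(Rational(-9160, 509), 2) = Rational(83905600, 259081)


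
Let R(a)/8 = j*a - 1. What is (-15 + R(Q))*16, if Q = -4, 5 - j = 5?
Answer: -368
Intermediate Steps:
j = 0 (j = 5 - 1*5 = 5 - 5 = 0)
R(a) = -8 (R(a) = 8*(0*a - 1) = 8*(0 - 1) = 8*(-1) = -8)
(-15 + R(Q))*16 = (-15 - 8)*16 = -23*16 = -368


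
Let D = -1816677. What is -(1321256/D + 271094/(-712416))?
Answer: 238962358189/215704960272 ≈ 1.1078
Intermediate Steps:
-(1321256/D + 271094/(-712416)) = -(1321256/(-1816677) + 271094/(-712416)) = -(1321256*(-1/1816677) + 271094*(-1/712416)) = -(-1321256/1816677 - 135547/356208) = -1*(-238962358189/215704960272) = 238962358189/215704960272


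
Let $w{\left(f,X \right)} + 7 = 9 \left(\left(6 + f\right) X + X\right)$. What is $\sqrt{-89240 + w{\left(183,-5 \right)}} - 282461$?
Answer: $-282461 + i \sqrt{97797} \approx -2.8246 \cdot 10^{5} + 312.73 i$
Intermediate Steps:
$w{\left(f,X \right)} = -7 + 9 X + 9 X \left(6 + f\right)$ ($w{\left(f,X \right)} = -7 + 9 \left(\left(6 + f\right) X + X\right) = -7 + 9 \left(X \left(6 + f\right) + X\right) = -7 + 9 \left(X + X \left(6 + f\right)\right) = -7 + \left(9 X + 9 X \left(6 + f\right)\right) = -7 + 9 X + 9 X \left(6 + f\right)$)
$\sqrt{-89240 + w{\left(183,-5 \right)}} - 282461 = \sqrt{-89240 + \left(-7 + 63 \left(-5\right) + 9 \left(-5\right) 183\right)} - 282461 = \sqrt{-89240 - 8557} - 282461 = \sqrt{-97797} - 282461 = i \sqrt{97797} - 282461 = -282461 + i \sqrt{97797}$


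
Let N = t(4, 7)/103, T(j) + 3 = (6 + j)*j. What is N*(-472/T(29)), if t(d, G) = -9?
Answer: 1062/26059 ≈ 0.040754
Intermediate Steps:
T(j) = -3 + j*(6 + j) (T(j) = -3 + (6 + j)*j = -3 + j*(6 + j))
N = -9/103 ≈ -0.087379
N*(-472/T(29)) = -(-4248)/(103*(-3 + 29² + 6*29)) = -(-4248)/(103*(-3 + 841 + 174)) = -(-4248)/(103*1012) = -9/103*(-118/253) = 1062/26059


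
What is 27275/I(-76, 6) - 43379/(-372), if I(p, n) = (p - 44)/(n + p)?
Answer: 2981027/186 ≈ 16027.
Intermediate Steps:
I(p, n) = (-44 + p)/(n + p)
27275/I(-76, 6) - 43379/(-372) = 27275/(((-44 - 76)/(6 - 76))) - 43379/(-372) = 27275/((-120/(-70))) - 43379*(-1/372) = 27275/((-1/70*(-120))) + 43379/372 = 27275/(12/7) + 43379/372 = 27275*(7/12) + 43379/372 = 190925/12 + 43379/372 = 2981027/186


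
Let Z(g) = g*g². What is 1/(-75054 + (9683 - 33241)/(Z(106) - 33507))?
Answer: -1157509/86875704044 ≈ -1.3324e-5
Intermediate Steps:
Z(g) = g³
1/(-75054 + (9683 - 33241)/(Z(106) - 33507)) = 1/(-75054 + (9683 - 33241)/(106³ - 33507)) = 1/(-75054 - 23558/(1191016 - 33507)) = 1/(-75054 - 23558/1157509) = 1/(-86875704044/1157509) = -1157509/86875704044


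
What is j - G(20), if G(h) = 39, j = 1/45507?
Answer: -1774772/45507 ≈ -39.000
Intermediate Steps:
j = 1/45507 ≈ 2.1975e-5
j - G(20) = 1/45507 - 1*39 = 1/45507 - 39 = -1774772/45507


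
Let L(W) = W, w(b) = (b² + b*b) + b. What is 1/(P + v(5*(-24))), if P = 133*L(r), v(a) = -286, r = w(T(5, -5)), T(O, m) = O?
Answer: 1/7029 ≈ 0.00014227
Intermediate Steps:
w(b) = b + 2*b² (w(b) = (b² + b²) + b = 2*b² + b = b + 2*b²)
r = 55 (r = 5*(1 + 2*5) = 5*(1 + 10) = 5*11 = 55)
P = 7315 (P = 133*55 = 7315)
1/(P + v(5*(-24))) = 1/(7315 - 286) = 1/7029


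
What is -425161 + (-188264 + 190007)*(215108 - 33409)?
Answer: 316276196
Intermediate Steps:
-425161 + (-188264 + 190007)*(215108 - 33409) = -425161 + 1743*181699 = -425161 + 316701357 = 316276196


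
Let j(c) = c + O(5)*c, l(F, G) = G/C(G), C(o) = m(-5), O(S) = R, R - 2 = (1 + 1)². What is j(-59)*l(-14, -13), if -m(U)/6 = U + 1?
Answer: 5369/24 ≈ 223.71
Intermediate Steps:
m(U) = -6 - 6*U (m(U) = -6*(U + 1) = -6*(1 + U) = -6 - 6*U)
R = 6 (R = 2 + (1 + 1)² = 2 + 2² = 2 + 4 = 6)
O(S) = 6
C(o) = 24 (C(o) = -6 - 6*(-5) = -6 + 30 = 24)
l(F, G) = G/24
j(c) = 7*c (j(c) = c + 6*c = 7*c)
j(-59)*l(-14, -13) = (7*(-59))*((1/24)*(-13)) = -413*(-13/24) = 5369/24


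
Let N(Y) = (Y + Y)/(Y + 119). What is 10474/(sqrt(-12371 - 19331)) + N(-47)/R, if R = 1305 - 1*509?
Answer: -47/28656 - 5237*I*sqrt(262)/1441 ≈ -0.0016401 - 58.826*I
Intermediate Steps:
N(Y) = 2*Y/(119 + Y) (N(Y) = (2*Y)/(119 + Y) = 2*Y/(119 + Y))
R = 796 (R = 1305 - 509 = 796)
10474/(sqrt(-12371 - 19331)) + N(-47)/R = 10474/(sqrt(-12371 - 19331)) + (2*(-47)/(119 - 47))/796 = 10474/(sqrt(-31702)) + (2*(-47)/72)*(1/796) = 10474/((11*I*sqrt(262))) + (2*(-47)*(1/72))*(1/796) = 10474*(-I*sqrt(262)/2882) - 47/36*1/796 = -5237*I*sqrt(262)/1441 - 47/28656 = -47/28656 - 5237*I*sqrt(262)/1441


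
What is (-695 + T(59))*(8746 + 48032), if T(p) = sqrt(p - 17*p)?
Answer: -39460710 + 227112*I*sqrt(59) ≈ -3.9461e+7 + 1.7445e+6*I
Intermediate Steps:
T(p) = 4*sqrt(-p) (T(p) = sqrt(-16*p) = 4*sqrt(-p))
(-695 + T(59))*(8746 + 48032) = (-695 + 4*sqrt(-1*59))*(8746 + 48032) = (-695 + 4*sqrt(-59))*56778 = (-695 + 4*(I*sqrt(59)))*56778 = (-695 + 4*I*sqrt(59))*56778 = -39460710 + 227112*I*sqrt(59)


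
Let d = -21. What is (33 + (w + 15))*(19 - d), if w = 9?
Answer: 2280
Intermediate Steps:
(33 + (w + 15))*(19 - d) = (33 + (9 + 15))*(19 - 1*(-21)) = (33 + 24)*(19 + 21) = 57*40 = 2280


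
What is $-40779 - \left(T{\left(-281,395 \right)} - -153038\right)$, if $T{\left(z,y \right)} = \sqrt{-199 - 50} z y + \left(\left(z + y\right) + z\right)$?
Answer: $-193650 + 110995 i \sqrt{249} \approx -1.9365 \cdot 10^{5} + 1.7515 \cdot 10^{6} i$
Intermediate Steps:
$T{\left(z,y \right)} = y + 2 z + i y z \sqrt{249}$ ($T{\left(z,y \right)} = \sqrt{-249} z y + \left(\left(y + z\right) + z\right) = i \sqrt{249} z y + \left(y + 2 z\right) = i z \sqrt{249} y + \left(y + 2 z\right) = i y z \sqrt{249} + \left(y + 2 z\right) = y + 2 z + i y z \sqrt{249}$)
$-40779 - \left(T{\left(-281,395 \right)} - -153038\right) = -40779 - \left(\left(395 + 2 \left(-281\right) + i 395 \left(-281\right) \sqrt{249}\right) - -153038\right) = -40779 - \left(\left(395 - 562 - 110995 i \sqrt{249}\right) + 153038\right) = -40779 - \left(\left(-167 - 110995 i \sqrt{249}\right) + 153038\right) = -40779 - \left(152871 - 110995 i \sqrt{249}\right) = -193650 + 110995 i \sqrt{249}$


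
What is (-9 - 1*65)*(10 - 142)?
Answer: 9768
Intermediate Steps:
(-9 - 1*65)*(10 - 142) = (-9 - 65)*(-132) = -74*(-132) = 9768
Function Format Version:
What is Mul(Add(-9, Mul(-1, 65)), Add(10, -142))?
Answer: 9768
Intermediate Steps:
Mul(Add(-9, Mul(-1, 65)), Add(10, -142)) = Mul(Add(-9, -65), -132) = Mul(-74, -132) = 9768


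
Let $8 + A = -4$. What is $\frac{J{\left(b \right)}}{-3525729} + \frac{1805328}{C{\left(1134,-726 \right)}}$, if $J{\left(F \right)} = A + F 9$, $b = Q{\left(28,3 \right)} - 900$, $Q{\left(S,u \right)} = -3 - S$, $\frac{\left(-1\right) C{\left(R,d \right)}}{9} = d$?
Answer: $\frac{39291062413}{142204403} \approx 276.3$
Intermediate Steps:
$A = -12$ ($A = -8 - 4 = -12$)
$C{\left(R,d \right)} = - 9 d$
$b = -931$ ($b = \left(-3 - 28\right) - 900 = -31 - 900 = -931$)
$J{\left(F \right)} = -12 + 9 F$ ($J{\left(F \right)} = -12 + F 9 = -12 + 9 F$)
$\frac{J{\left(b \right)}}{-3525729} + \frac{1805328}{C{\left(1134,-726 \right)}} = \frac{-12 + 9 \left(-931\right)}{-3525729} + \frac{1805328}{\left(-9\right) \left(-726\right)} = \left(-12 - 8379\right) \left(- \frac{1}{3525729}\right) + \frac{1805328}{6534} = \left(-8391\right) \left(- \frac{1}{3525729}\right) + 1805328 \cdot \frac{1}{6534} = \frac{2797}{1175243} + \frac{33432}{121} = \frac{39291062413}{142204403}$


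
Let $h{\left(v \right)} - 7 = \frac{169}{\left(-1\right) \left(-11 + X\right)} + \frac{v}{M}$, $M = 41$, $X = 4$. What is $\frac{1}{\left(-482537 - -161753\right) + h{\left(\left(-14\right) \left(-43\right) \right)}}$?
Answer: $- \frac{287}{92051856} \approx -3.1178 \cdot 10^{-6}$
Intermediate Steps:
$h{\left(v \right)} = \frac{218}{7} + \frac{v}{41}$ ($h{\left(v \right)} = 7 + \left(\frac{169}{\left(-1\right) \left(-11 + 4\right)} + \frac{v}{41}\right) = 7 + \left(\frac{169}{\left(-1\right) \left(-7\right)} + v \frac{1}{41}\right) = 7 + \left(\frac{169}{7} + \frac{v}{41}\right) = \frac{218}{7} + \frac{v}{41}$)
$\frac{1}{\left(-482537 - -161753\right) + h{\left(\left(-14\right) \left(-43\right) \right)}} = \frac{1}{\left(-482537 - -161753\right) + \left(\frac{218}{7} + \frac{\left(-14\right) \left(-43\right)}{41}\right)} = \frac{1}{\left(-482537 + 161753\right) + \left(\frac{218}{7} + \frac{1}{41} \cdot 602\right)} = \frac{1}{-320784 + \left(\frac{218}{7} + \frac{602}{41}\right)} = \frac{1}{-320784 + \frac{13152}{287}} = \frac{1}{- \frac{92051856}{287}} = - \frac{287}{92051856}$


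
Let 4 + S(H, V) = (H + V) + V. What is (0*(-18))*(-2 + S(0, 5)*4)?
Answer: 0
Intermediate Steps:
S(H, V) = -4 + H + 2*V (S(H, V) = -4 + ((H + V) + V) = -4 + (H + 2*V) = -4 + H + 2*V)
(0*(-18))*(-2 + S(0, 5)*4) = (0*(-18))*(-2 + (-4 + 0 + 2*5)*4) = 0*(-2 + (-4 + 0 + 10)*4) = 0*(-2 + 6*4) = 0*(-2 + 24) = 0*22 = 0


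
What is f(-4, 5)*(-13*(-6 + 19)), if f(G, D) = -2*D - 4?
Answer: 2366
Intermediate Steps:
f(G, D) = -4 - 2*D
f(-4, 5)*(-13*(-6 + 19)) = (-4 - 2*5)*(-13*(-6 + 19)) = (-4 - 10)*(-13*13) = -14*(-169) = 2366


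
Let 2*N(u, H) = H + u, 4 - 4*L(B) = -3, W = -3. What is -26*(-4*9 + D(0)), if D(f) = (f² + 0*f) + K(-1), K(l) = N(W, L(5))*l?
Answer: 3679/4 ≈ 919.75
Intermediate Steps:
L(B) = 7/4 (L(B) = 1 - ¼*(-3) = 1 + ¾ = 7/4)
N(u, H) = H/2 + u/2 (N(u, H) = (H + u)/2 = H/2 + u/2)
K(l) = -5*l/8 (K(l) = ((½)*(7/4) + (½)*(-3))*l = (7/8 - 3/2)*l = -5*l/8)
D(f) = 5/8 + f² (D(f) = (f² + 0*f) - 5/8*(-1) = (f² + 0) + 5/8 = f² + 5/8 = 5/8 + f²)
-26*(-4*9 + D(0)) = -26*(-4*9 + (5/8 + 0²)) = -26*(-36 + (5/8 + 0)) = -26*(-36 + 5/8) = -26*(-283/8) = 3679/4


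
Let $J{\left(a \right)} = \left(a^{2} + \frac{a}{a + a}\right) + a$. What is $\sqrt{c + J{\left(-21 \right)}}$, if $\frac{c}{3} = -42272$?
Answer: $\frac{7 i \sqrt{10318}}{2} \approx 355.52 i$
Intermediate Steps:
$c = -126816$ ($c = 3 \left(-42272\right) = -126816$)
$J{\left(a \right)} = \frac{1}{2} + a + a^{2}$ ($J{\left(a \right)} = \left(a^{2} + \frac{a}{2 a}\right) + a = \left(a^{2} + \frac{1}{2 a} a\right) + a = \left(a^{2} + \frac{1}{2}\right) + a = \left(\frac{1}{2} + a^{2}\right) + a = \frac{1}{2} + a + a^{2}$)
$\sqrt{c + J{\left(-21 \right)}} = \sqrt{-126816 + \left(\frac{1}{2} - 21 + \left(-21\right)^{2}\right)} = \sqrt{-126816 + \left(\frac{1}{2} - 21 + 441\right)} = \sqrt{-126816 + \frac{841}{2}} = \sqrt{- \frac{252791}{2}} = \frac{7 i \sqrt{10318}}{2}$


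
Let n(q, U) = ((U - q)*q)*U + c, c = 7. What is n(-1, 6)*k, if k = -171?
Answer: 5985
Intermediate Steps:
n(q, U) = 7 + U*q*(U - q) (n(q, U) = ((U - q)*q)*U + 7 = (q*(U - q))*U + 7 = U*q*(U - q) + 7 = 7 + U*q*(U - q))
n(-1, 6)*k = (7 - 1*6² - 1*6*(-1)²)*(-171) = (7 - 1*36 - 1*6*1)*(-171) = (7 - 36 - 6)*(-171) = -35*(-171) = 5985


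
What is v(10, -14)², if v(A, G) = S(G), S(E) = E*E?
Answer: 38416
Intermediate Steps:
S(E) = E²
v(A, G) = G²
v(10, -14)² = ((-14)²)² = 196² = 38416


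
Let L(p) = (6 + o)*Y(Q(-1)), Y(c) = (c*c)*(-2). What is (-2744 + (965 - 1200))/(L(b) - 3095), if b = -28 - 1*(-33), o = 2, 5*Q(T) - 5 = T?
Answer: 24825/25877 ≈ 0.95935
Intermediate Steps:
Q(T) = 1 + T/5
Y(c) = -2*c² (Y(c) = c²*(-2) = -2*c²)
b = 5 (b = -28 + 33 = 5)
L(p) = -256/25 (L(p) = (6 + 2)*(-2*(1 + (⅕)*(-1))²) = 8*(-2*(1 - ⅕)²) = 8*(-2*(⅘)²) = 8*(-2*16/25) = 8*(-32/25) = -256/25)
(-2744 + (965 - 1200))/(L(b) - 3095) = (-2744 + (965 - 1200))/(-256/25 - 3095) = (-2744 - 235)/(-77631/25) = -2979*(-25/77631) = 24825/25877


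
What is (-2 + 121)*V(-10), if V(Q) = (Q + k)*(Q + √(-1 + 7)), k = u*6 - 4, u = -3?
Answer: 38080 - 3808*√6 ≈ 28752.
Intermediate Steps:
k = -22 (k = -3*6 - 4 = -18 - 4 = -22)
V(Q) = (-22 + Q)*(Q + √6) (V(Q) = (Q - 22)*(Q + √(-1 + 7)) = (-22 + Q)*(Q + √6))
(-2 + 121)*V(-10) = (-2 + 121)*((-10)² - 22*(-10) - 22*√6 - 10*√6) = 119*(100 + 220 - 22*√6 - 10*√6) = 119*(320 - 32*√6) = 38080 - 3808*√6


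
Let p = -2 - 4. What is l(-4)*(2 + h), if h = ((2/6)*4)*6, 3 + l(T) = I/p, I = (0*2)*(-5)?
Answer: -30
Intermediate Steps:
p = -6
I = 0 (I = 0*(-5) = 0)
l(T) = -3 (l(T) = -3 + 0/(-6) = -3 + 0*(-⅙) = -3 + 0 = -3)
h = 8 (h = ((2*(⅙))*4)*6 = ((⅓)*4)*6 = (4/3)*6 = 8)
l(-4)*(2 + h) = -3*(2 + 8) = -3*10 = -30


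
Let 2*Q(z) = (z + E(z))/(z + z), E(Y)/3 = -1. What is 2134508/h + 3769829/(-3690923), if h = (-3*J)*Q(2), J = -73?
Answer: -63027262959623/808312137 ≈ -77974.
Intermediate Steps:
E(Y) = -3 (E(Y) = 3*(-1) = -3)
Q(z) = (-3 + z)/(4*z) (Q(z) = ((z - 3)/(z + z))/2 = ((-3 + z)/((2*z)))/2 = ((-3 + z)*(1/(2*z)))/2 = ((-3 + z)/(2*z))/2 = (-3 + z)/(4*z))
h = -219/8 (h = (-3*(-73))*((¼)*(-3 + 2)/2) = 219*((¼)*(½)*(-1)) = 219*(-⅛) = -219/8 ≈ -27.375)
2134508/h + 3769829/(-3690923) = 2134508/(-219/8) + 3769829/(-3690923) = 2134508*(-8/219) + 3769829*(-1/3690923) = -17076064/219 - 3769829/3690923 = -63027262959623/808312137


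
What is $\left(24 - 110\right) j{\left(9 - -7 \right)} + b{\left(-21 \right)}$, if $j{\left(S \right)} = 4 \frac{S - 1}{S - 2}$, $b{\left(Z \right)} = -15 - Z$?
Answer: $- \frac{2538}{7} \approx -362.57$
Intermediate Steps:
$j{\left(S \right)} = \frac{4 \left(-1 + S\right)}{-2 + S}$ ($j{\left(S \right)} = 4 \frac{-1 + S}{-2 + S} = \frac{4 \left(-1 + S\right)}{-2 + S}$)
$\left(24 - 110\right) j{\left(9 - -7 \right)} + b{\left(-21 \right)} = \left(24 - 110\right) \frac{4 \left(-1 + \left(9 - -7\right)\right)}{-2 + \left(9 - -7\right)} - -6 = - 86 \frac{4 \left(-1 + \left(9 + 7\right)\right)}{-2 + \left(9 + 7\right)} + \left(-15 + 21\right) = - 86 \frac{4 \left(-1 + 16\right)}{-2 + 16} + 6 = - 86 \cdot 4 \cdot \frac{1}{14} \cdot 15 + 6 = \left(-86\right) \frac{30}{7} + 6 = - \frac{2580}{7} + 6 = - \frac{2538}{7}$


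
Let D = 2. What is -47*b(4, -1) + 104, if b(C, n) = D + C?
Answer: -178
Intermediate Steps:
b(C, n) = 2 + C
-47*b(4, -1) + 104 = -47*(2 + 4) + 104 = -47*6 + 104 = -282 + 104 = -178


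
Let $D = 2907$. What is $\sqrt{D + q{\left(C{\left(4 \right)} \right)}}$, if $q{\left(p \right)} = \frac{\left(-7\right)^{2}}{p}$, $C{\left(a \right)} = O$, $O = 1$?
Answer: $2 \sqrt{739} \approx 54.369$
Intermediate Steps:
$C{\left(a \right)} = 1$
$q{\left(p \right)} = \frac{49}{p}$
$\sqrt{D + q{\left(C{\left(4 \right)} \right)}} = \sqrt{2907 + \frac{49}{1}} = \sqrt{2907 + 49 \cdot 1} = \sqrt{2907 + 49} = \sqrt{2956} = 2 \sqrt{739}$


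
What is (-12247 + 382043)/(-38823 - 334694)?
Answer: -369796/373517 ≈ -0.99004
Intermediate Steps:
(-12247 + 382043)/(-38823 - 334694) = 369796/(-373517) = 369796*(-1/373517) = -369796/373517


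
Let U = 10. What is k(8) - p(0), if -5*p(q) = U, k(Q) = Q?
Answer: 10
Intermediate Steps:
p(q) = -2 (p(q) = -1/5*10 = -2)
k(8) - p(0) = 8 - 1*(-2) = 8 + 2 = 10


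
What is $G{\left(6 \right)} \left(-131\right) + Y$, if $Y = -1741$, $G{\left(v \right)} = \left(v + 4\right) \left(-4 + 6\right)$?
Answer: $-4361$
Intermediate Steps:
$G{\left(v \right)} = 8 + 2 v$ ($G{\left(v \right)} = \left(4 + v\right) 2 = 8 + 2 v$)
$G{\left(6 \right)} \left(-131\right) + Y = \left(8 + 2 \cdot 6\right) \left(-131\right) - 1741 = \left(8 + 12\right) \left(-131\right) - 1741 = 20 \left(-131\right) - 1741 = -2620 - 1741 = -4361$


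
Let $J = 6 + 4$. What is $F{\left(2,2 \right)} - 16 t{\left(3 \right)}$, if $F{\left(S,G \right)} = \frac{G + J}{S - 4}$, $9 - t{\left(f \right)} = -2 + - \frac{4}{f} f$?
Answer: $-246$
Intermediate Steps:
$J = 10$
$t{\left(f \right)} = 15$ ($t{\left(f \right)} = 9 - \left(-2 + - \frac{4}{f} f\right) = 9 - \left(-2 - 4\right) = 9 - -6 = 9 + 6 = 15$)
$F{\left(S,G \right)} = \frac{10 + G}{-4 + S}$ ($F{\left(S,G \right)} = \frac{G + 10}{S - 4} = \frac{10 + G}{-4 + S}$)
$F{\left(2,2 \right)} - 16 t{\left(3 \right)} = \frac{10 + 2}{-4 + 2} - 240 = \frac{1}{-2} \cdot 12 - 240 = \left(- \frac{1}{2}\right) 12 - 240 = -6 - 240 = -246$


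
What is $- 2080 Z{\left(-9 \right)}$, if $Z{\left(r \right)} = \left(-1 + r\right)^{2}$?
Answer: $-208000$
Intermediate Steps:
$- 2080 Z{\left(-9 \right)} = - 2080 \left(-1 - 9\right)^{2} = - 2080 \left(-10\right)^{2} = \left(-2080\right) 100 = -208000$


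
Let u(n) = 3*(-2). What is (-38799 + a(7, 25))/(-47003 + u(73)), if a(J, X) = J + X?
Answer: 38767/47009 ≈ 0.82467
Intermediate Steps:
u(n) = -6
(-38799 + a(7, 25))/(-47003 + u(73)) = (-38799 + (7 + 25))/(-47003 - 6) = (-38799 + 32)/(-47009) = -38767*(-1/47009) = 38767/47009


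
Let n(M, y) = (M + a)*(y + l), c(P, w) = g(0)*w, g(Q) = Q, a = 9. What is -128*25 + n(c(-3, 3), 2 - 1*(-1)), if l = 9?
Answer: -3092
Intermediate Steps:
c(P, w) = 0 (c(P, w) = 0*w = 0)
n(M, y) = (9 + M)*(9 + y) (n(M, y) = (M + 9)*(y + 9) = (9 + M)*(9 + y))
-128*25 + n(c(-3, 3), 2 - 1*(-1)) = -128*25 + (81 + 9*0 + 9*(2 - 1*(-1)) + 0*(2 - 1*(-1))) = -3200 + (81 + 0 + 9*(2 + 1) + 0*(2 + 1)) = -3200 + (81 + 0 + 9*3 + 0*3) = -3200 + (81 + 0 + 27 + 0) = -3200 + 108 = -3092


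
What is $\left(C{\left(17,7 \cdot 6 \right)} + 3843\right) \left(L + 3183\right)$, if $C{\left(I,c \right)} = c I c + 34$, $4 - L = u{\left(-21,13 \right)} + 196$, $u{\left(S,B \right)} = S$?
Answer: $102001380$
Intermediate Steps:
$L = -171$ ($L = 4 - \left(-21 + 196\right) = 4 - 175 = -171$)
$C{\left(I,c \right)} = 34 + I c^{2}$ ($C{\left(I,c \right)} = I c c + 34 = I c^{2} + 34 = 34 + I c^{2}$)
$\left(C{\left(17,7 \cdot 6 \right)} + 3843\right) \left(L + 3183\right) = \left(\left(34 + 17 \left(7 \cdot 6\right)^{2}\right) + 3843\right) \left(-171 + 3183\right) = \left(\left(34 + 17 \cdot 42^{2}\right) + 3843\right) 3012 = \left(\left(34 + 17 \cdot 1764\right) + 3843\right) 3012 = \left(\left(34 + 29988\right) + 3843\right) 3012 = \left(30022 + 3843\right) 3012 = 33865 \cdot 3012 = 102001380$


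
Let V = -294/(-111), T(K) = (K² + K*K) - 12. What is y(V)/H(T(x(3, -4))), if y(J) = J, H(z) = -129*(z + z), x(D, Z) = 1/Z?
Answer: 392/453435 ≈ 0.00086451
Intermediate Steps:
x(D, Z) = 1/Z
T(K) = -12 + 2*K² (T(K) = (K² + K²) - 12 = 2*K² - 12 = -12 + 2*K²)
H(z) = -258*z
V = 98/37 (V = -294*(-1/111) = 98/37 ≈ 2.6486)
y(V)/H(T(x(3, -4))) = 98/(37*((-258*(-12 + 2*(1/(-4))²)))) = 98/(37*((-258*(-12 + 2*(-¼)²)))) = 98/(37*((-258*(-12 + 2*(1/16))))) = 98/(37*((-258*(-12 + ⅛)))) = 98/(37*((-258*(-95/8)))) = 98/(37*(12255/4)) = (98/37)*(4/12255) = 392/453435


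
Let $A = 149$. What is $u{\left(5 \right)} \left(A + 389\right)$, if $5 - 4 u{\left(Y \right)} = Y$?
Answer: $0$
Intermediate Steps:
$u{\left(Y \right)} = \frac{5}{4} - \frac{Y}{4}$
$u{\left(5 \right)} \left(A + 389\right) = \left(\frac{5}{4} - \frac{5}{4}\right) \left(149 + 389\right) = \left(\frac{5}{4} - \frac{5}{4}\right) 538 = 0 \cdot 538 = 0$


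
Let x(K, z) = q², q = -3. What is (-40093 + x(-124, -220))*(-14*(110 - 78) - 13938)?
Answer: 576648424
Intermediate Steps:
x(K, z) = 9 (x(K, z) = (-3)² = 9)
(-40093 + x(-124, -220))*(-14*(110 - 78) - 13938) = (-40093 + 9)*(-14*(110 - 78) - 13938) = -40084*(-14*32 - 13938) = -40084*(-448 - 13938) = -40084*(-14386) = 576648424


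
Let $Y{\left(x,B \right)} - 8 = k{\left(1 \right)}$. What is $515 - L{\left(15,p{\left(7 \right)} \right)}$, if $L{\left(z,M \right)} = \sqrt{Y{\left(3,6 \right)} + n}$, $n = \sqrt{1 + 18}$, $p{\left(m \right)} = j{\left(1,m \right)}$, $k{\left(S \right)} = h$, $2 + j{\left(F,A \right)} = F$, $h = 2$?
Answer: $515 - \sqrt{10 + \sqrt{19}} \approx 511.21$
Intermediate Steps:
$j{\left(F,A \right)} = -2 + F$
$k{\left(S \right)} = 2$
$p{\left(m \right)} = -1$ ($p{\left(m \right)} = -2 + 1 = -1$)
$Y{\left(x,B \right)} = 10$ ($Y{\left(x,B \right)} = 8 + 2 = 10$)
$n = \sqrt{19} \approx 4.3589$
$L{\left(z,M \right)} = \sqrt{10 + \sqrt{19}}$
$515 - L{\left(15,p{\left(7 \right)} \right)} = 515 - \sqrt{10 + \sqrt{19}}$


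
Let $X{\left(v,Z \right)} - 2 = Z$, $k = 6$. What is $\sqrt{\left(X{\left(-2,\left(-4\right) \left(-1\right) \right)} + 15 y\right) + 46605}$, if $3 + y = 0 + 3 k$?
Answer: $6 \sqrt{1301} \approx 216.42$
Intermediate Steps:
$X{\left(v,Z \right)} = 2 + Z$
$y = 15$ ($y = -3 + \left(0 + 3 \cdot 6\right) = -3 + \left(0 + 18\right) = -3 + 18 = 15$)
$\sqrt{\left(X{\left(-2,\left(-4\right) \left(-1\right) \right)} + 15 y\right) + 46605} = \sqrt{\left(\left(2 - -4\right) + 15 \cdot 15\right) + 46605} = \sqrt{\left(\left(2 + 4\right) + 225\right) + 46605} = \sqrt{\left(6 + 225\right) + 46605} = \sqrt{231 + 46605} = \sqrt{46836} = 6 \sqrt{1301}$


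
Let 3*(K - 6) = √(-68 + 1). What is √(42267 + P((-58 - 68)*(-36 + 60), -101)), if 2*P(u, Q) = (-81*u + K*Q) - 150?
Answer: √(5916996 - 606*I*√67)/6 ≈ 405.41 - 0.16993*I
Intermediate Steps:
K = 6 + I*√67/3 (K = 6 + √(-68 + 1)/3 = 6 + √(-67)/3 = 6 + (I*√67)/3 = 6 + I*√67/3 ≈ 6.0 + 2.7285*I)
P(u, Q) = -75 - 81*u/2 + Q*(6 + I*√67/3)/2 (P(u, Q) = ((-81*u + (6 + I*√67/3)*Q) - 150)/2 = ((-81*u + Q*(6 + I*√67/3)) - 150)/2 = (-150 - 81*u + Q*(6 + I*√67/3))/2 = -75 - 81*u/2 + Q*(6 + I*√67/3)/2)
√(42267 + P((-58 - 68)*(-36 + 60), -101)) = √(42267 + (-75 - 81*(-58 - 68)*(-36 + 60)/2 + (⅙)*(-101)*(18 + I*√67))) = √(42267 + (-75 - (-5103)*24 + (-303 - 101*I*√67/6))) = √(42267 + (-75 - 81/2*(-3024) + (-303 - 101*I*√67/6))) = √(42267 + (-75 + 122472 + (-303 - 101*I*√67/6))) = √(42267 + (122094 - 101*I*√67/6)) = √(164361 - 101*I*√67/6)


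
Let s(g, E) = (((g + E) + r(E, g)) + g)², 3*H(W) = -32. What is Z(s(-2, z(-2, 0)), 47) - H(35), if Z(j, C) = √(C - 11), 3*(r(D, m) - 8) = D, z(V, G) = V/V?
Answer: 50/3 ≈ 16.667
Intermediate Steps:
z(V, G) = 1
r(D, m) = 8 + D/3
H(W) = -32/3 (H(W) = (⅓)*(-32) = -32/3)
s(g, E) = (8 + 2*g + 4*E/3)² (s(g, E) = (((g + E) + (8 + E/3)) + g)² = (((E + g) + (8 + E/3)) + g)² = ((8 + g + 4*E/3) + g)² = (8 + 2*g + 4*E/3)²)
Z(j, C) = √(-11 + C)
Z(s(-2, z(-2, 0)), 47) - H(35) = √(-11 + 47) - 1*(-32/3) = √36 + 32/3 = 6 + 32/3 = 50/3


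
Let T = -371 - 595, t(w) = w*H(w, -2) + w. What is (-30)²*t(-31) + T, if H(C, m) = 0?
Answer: -28866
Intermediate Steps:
t(w) = w (t(w) = w*0 + w = 0 + w = w)
T = -966
(-30)²*t(-31) + T = (-30)²*(-31) - 966 = 900*(-31) - 966 = -27900 - 966 = -28866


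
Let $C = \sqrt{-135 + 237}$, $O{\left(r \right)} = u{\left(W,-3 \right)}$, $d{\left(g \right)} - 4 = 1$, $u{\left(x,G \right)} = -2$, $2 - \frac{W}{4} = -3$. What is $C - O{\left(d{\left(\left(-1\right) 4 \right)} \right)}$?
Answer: $2 + \sqrt{102} \approx 12.1$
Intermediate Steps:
$W = 20$ ($W = 8 - -12 = 8 + 12 = 20$)
$d{\left(g \right)} = 5$ ($d{\left(g \right)} = 4 + 1 = 5$)
$O{\left(r \right)} = -2$
$C = \sqrt{102} \approx 10.1$
$C - O{\left(d{\left(\left(-1\right) 4 \right)} \right)} = \sqrt{102} - -2 = \sqrt{102} + 2 = 2 + \sqrt{102}$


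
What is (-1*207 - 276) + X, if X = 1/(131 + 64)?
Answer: -94184/195 ≈ -482.99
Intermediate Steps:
X = 1/195 ≈ 0.0051282
(-1*207 - 276) + X = (-1*207 - 276) + 1/195 = (-207 - 276) + 1/195 = -483 + 1/195 = -94184/195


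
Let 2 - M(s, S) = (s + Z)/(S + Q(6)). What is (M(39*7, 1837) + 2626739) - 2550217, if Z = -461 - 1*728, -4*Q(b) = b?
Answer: 280921436/3671 ≈ 76525.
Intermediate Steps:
Q(b) = -b/4
Z = -1189 (Z = -461 - 728 = -1189)
M(s, S) = 2 - (-1189 + s)/(-3/2 + S) (M(s, S) = 2 - (s - 1189)/(S - ¼*6) = 2 - (-1189 + s)/(S - 3/2) = 2 - (-1189 + s)/(-3/2 + S))
(M(39*7, 1837) + 2626739) - 2550217 = (2*(1186 - 39*7 + 2*1837)/(-3 + 2*1837) + 2626739) - 2550217 = (2*(1186 - 1*273 + 3674)/(-3 + 3674) + 2626739) - 2550217 = (2*(1186 - 273 + 3674)/3671 + 2626739) - 2550217 = (2*(1/3671)*4587 + 2626739) - 2550217 = (9174/3671 + 2626739) - 2550217 = 9642768043/3671 - 2550217 = 280921436/3671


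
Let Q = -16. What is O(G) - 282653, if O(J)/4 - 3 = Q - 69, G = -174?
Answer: -282981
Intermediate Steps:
O(J) = -328 (O(J) = 12 + 4*(-16 - 69) = 12 + 4*(-85) = 12 - 340 = -328)
O(G) - 282653 = -328 - 282653 = -282981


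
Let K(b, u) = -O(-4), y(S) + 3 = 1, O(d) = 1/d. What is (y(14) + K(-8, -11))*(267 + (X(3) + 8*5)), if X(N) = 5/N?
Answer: -3241/6 ≈ -540.17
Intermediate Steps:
y(S) = -2 (y(S) = -3 + 1 = -2)
K(b, u) = ¼ (K(b, u) = -1/(-4) = -1*(-¼) = ¼)
(y(14) + K(-8, -11))*(267 + (X(3) + 8*5)) = (-2 + ¼)*(267 + (5/3 + 8*5)) = -7*(267 + (5*(⅓) + 40))/4 = -7*(267 + (5/3 + 40))/4 = -7*(267 + 125/3)/4 = -7/4*926/3 = -3241/6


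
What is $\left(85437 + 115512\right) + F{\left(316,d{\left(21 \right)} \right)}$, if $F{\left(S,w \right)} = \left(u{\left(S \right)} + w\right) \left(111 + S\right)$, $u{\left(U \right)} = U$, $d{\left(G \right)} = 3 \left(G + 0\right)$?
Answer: $362782$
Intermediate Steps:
$d{\left(G \right)} = 3 G$
$F{\left(S,w \right)} = \left(111 + S\right) \left(S + w\right)$ ($F{\left(S,w \right)} = \left(S + w\right) \left(111 + S\right) = \left(111 + S\right) \left(S + w\right)$)
$\left(85437 + 115512\right) + F{\left(316,d{\left(21 \right)} \right)} = \left(85437 + 115512\right) + \left(316^{2} + 111 \cdot 316 + 111 \cdot 3 \cdot 21 + 316 \cdot 3 \cdot 21\right) = 200949 + \left(99856 + 35076 + 111 \cdot 63 + 316 \cdot 63\right) = 200949 + \left(99856 + 35076 + 6993 + 19908\right) = 200949 + 161833 = 362782$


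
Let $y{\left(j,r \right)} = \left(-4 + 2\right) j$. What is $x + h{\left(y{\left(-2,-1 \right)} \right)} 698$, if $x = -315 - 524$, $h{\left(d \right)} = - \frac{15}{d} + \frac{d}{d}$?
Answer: $- \frac{5517}{2} \approx -2758.5$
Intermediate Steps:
$y{\left(j,r \right)} = - 2 j$
$h{\left(d \right)} = 1 - \frac{15}{d}$ ($h{\left(d \right)} = - \frac{15}{d} + 1 = 1 - \frac{15}{d}$)
$x = -839$ ($x = -315 - 524 = -839$)
$x + h{\left(y{\left(-2,-1 \right)} \right)} 698 = -839 + \frac{-15 - -4}{\left(-2\right) \left(-2\right)} 698 = -839 + \frac{-15 + 4}{4} \cdot 698 = -839 + \frac{1}{4} \left(-11\right) 698 = -839 - \frac{3839}{2} = - \frac{5517}{2}$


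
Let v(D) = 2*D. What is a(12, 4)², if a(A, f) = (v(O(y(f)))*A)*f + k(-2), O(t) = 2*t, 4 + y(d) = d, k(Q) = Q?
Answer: 4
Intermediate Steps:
y(d) = -4 + d
a(A, f) = -2 + A*f*(-16 + 4*f) (a(A, f) = ((2*(2*(-4 + f)))*A)*f - 2 = ((2*(-8 + 2*f))*A)*f - 2 = ((-16 + 4*f)*A)*f - 2 = (A*(-16 + 4*f))*f - 2 = A*f*(-16 + 4*f) - 2 = -2 + A*f*(-16 + 4*f))
a(12, 4)² = (-2 + 4*12*4*(-4 + 4))² = (-2 + 4*12*4*0)² = (-2 + 0)² = (-2)² = 4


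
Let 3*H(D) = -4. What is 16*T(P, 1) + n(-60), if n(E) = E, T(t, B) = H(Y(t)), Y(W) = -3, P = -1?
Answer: -244/3 ≈ -81.333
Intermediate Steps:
H(D) = -4/3 (H(D) = (⅓)*(-4) = -4/3)
T(t, B) = -4/3
16*T(P, 1) + n(-60) = 16*(-4/3) - 60 = -64/3 - 60 = -244/3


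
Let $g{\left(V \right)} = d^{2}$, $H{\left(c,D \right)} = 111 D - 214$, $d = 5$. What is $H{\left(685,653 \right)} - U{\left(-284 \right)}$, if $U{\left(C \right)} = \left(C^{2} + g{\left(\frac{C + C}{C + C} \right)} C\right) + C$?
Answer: $-1003$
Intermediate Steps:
$H{\left(c,D \right)} = -214 + 111 D$
$g{\left(V \right)} = 25$ ($g{\left(V \right)} = 5^{2} = 25$)
$U{\left(C \right)} = C^{2} + 26 C$ ($U{\left(C \right)} = \left(C^{2} + 25 C\right) + C = C^{2} + 26 C$)
$H{\left(685,653 \right)} - U{\left(-284 \right)} = \left(-214 + 111 \cdot 653\right) - - 284 \left(26 - 284\right) = \left(-214 + 72483\right) - \left(-284\right) \left(-258\right) = 72269 - 73272 = -1003$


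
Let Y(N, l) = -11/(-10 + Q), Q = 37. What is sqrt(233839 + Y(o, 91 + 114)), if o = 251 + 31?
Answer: sqrt(18940926)/9 ≈ 483.57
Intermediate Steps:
o = 282
Y(N, l) = -11/27 (Y(N, l) = -11/(-10 + 37) = -11/27)
sqrt(233839 + Y(o, 91 + 114)) = sqrt(233839 - 11/27) = sqrt(6313642/27) = sqrt(18940926)/9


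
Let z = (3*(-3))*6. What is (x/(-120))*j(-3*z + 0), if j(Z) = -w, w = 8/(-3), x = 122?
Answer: -122/45 ≈ -2.7111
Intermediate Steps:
z = -54 (z = -9*6 = -54)
w = -8/3 (w = 8*(-1/3) = -8/3 ≈ -2.6667)
j(Z) = 8/3 (j(Z) = -1*(-8/3) = 8/3)
(x/(-120))*j(-3*z + 0) = (122/(-120))*(8/3) = (122*(-1/120))*(8/3) = -61/60*8/3 = -122/45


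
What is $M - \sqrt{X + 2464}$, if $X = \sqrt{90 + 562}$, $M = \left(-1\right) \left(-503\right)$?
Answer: $503 - \sqrt{2464 + 2 \sqrt{163}} \approx 453.1$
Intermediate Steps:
$M = 503$
$X = 2 \sqrt{163}$ ($X = \sqrt{652} = 2 \sqrt{163} \approx 25.534$)
$M - \sqrt{X + 2464} = 503 - \sqrt{2 \sqrt{163} + 2464} = 503 - \sqrt{2464 + 2 \sqrt{163}}$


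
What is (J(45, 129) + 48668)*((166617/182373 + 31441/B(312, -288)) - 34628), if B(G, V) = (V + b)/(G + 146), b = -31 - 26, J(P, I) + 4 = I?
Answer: -3397730912101673/911865 ≈ -3.7261e+9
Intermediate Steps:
J(P, I) = -4 + I
b = -57
B(G, V) = (-57 + V)/(146 + G) (B(G, V) = (V - 57)/(G + 146) = (-57 + V)/(146 + G))
(J(45, 129) + 48668)*((166617/182373 + 31441/B(312, -288)) - 34628) = ((-4 + 129) + 48668)*((166617/182373 + 31441/(((-57 - 288)/(146 + 312)))) - 34628) = (125 + 48668)*((166617*(1/182373) + 31441/((-345/458))) - 34628) = 48793*((55539/60791 + 31441/(((1/458)*(-345)))) - 34628) = 48793*((55539/60791 + 31441/(-345/458)) - 34628) = 48793*((55539/60791 + 31441*(-458/345)) - 34628) = 48793*((55539/60791 - 626086/15) - 34628) = 48793*(-38059560941/911865 - 34628) = 48793*(-69635622161/911865) = -3397730912101673/911865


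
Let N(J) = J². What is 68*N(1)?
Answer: 68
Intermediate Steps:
68*N(1) = 68*1² = 68*1 = 68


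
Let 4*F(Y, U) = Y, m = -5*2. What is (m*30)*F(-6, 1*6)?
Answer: 450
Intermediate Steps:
m = -10
F(Y, U) = Y/4
(m*30)*F(-6, 1*6) = (-10*30)*((1/4)*(-6)) = -300*(-3/2) = 450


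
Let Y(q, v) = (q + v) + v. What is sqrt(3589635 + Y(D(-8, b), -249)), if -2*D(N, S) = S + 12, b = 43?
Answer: sqrt(14356438)/2 ≈ 1894.5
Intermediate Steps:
D(N, S) = -6 - S/2 (D(N, S) = -(S + 12)/2 = -(12 + S)/2 = -6 - S/2)
Y(q, v) = q + 2*v
sqrt(3589635 + Y(D(-8, b), -249)) = sqrt(3589635 + ((-6 - 1/2*43) + 2*(-249))) = sqrt(3589635 + ((-6 - 43/2) - 498)) = sqrt(3589635 + (-55/2 - 498)) = sqrt(3589635 - 1051/2) = sqrt(7178219/2) = sqrt(14356438)/2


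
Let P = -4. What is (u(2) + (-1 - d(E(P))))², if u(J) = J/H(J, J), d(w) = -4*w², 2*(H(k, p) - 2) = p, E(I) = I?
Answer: 36481/9 ≈ 4053.4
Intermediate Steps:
H(k, p) = 2 + p/2
u(J) = J/(2 + J/2)
(u(2) + (-1 - d(E(P))))² = (2*2/(4 + 2) + (-1 - (-4)*(-4)²))² = (2*2/6 + (-1 - (-4)*16))² = (2*2*(⅙) + (-1 - 1*(-64)))² = (⅔ + (-1 + 64))² = (⅔ + 63)² = (191/3)² = 36481/9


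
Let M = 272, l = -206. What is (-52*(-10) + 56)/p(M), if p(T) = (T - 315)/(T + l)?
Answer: -38016/43 ≈ -884.09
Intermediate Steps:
p(T) = (-315 + T)/(-206 + T) (p(T) = (T - 315)/(T - 206) = (-315 + T)/(-206 + T))
(-52*(-10) + 56)/p(M) = (-52*(-10) + 56)/(((-315 + 272)/(-206 + 272))) = (520 + 56)/((-43/66)) = 576/(((1/66)*(-43))) = 576/(-43/66) = 576*(-66/43) = -38016/43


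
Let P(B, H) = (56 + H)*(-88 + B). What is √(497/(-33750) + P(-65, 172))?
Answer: I*√7064012982/450 ≈ 186.77*I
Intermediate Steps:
P(B, H) = (-88 + B)*(56 + H)
√(497/(-33750) + P(-65, 172)) = √(497/(-33750) + (-4928 - 88*172 + 56*(-65) - 65*172)) = √(497*(-1/33750) + (-4928 - 15136 - 3640 - 11180)) = √(-497/33750 - 34884) = √(-1177335497/33750) = I*√7064012982/450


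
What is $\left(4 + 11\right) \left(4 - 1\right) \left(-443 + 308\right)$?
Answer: $-6075$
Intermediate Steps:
$\left(4 + 11\right) \left(4 - 1\right) \left(-443 + 308\right) = 15 \cdot 3 \left(-135\right) = 45 \left(-135\right) = -6075$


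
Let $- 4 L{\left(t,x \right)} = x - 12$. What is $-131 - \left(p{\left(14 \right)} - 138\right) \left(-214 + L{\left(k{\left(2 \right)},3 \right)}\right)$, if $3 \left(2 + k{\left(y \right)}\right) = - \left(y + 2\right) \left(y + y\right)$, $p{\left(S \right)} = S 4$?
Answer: $- \frac{34989}{2} \approx -17495.0$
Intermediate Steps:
$p{\left(S \right)} = 4 S$
$k{\left(y \right)} = -2 - \frac{2 y \left(2 + y\right)}{3}$ ($k{\left(y \right)} = -2 + \frac{\left(-1\right) \left(y + 2\right) \left(y + y\right)}{3} = -2 + \frac{\left(-1\right) \left(2 + y\right) 2 y}{3} = -2 + \frac{\left(-1\right) 2 y \left(2 + y\right)}{3} = -2 + \frac{\left(-2\right) y \left(2 + y\right)}{3} = -2 - \frac{2 y \left(2 + y\right)}{3}$)
$L{\left(t,x \right)} = 3 - \frac{x}{4}$ ($L{\left(t,x \right)} = - \frac{x - 12}{4} = - \frac{-12 + x}{4} = 3 - \frac{x}{4}$)
$-131 - \left(p{\left(14 \right)} - 138\right) \left(-214 + L{\left(k{\left(2 \right)},3 \right)}\right) = -131 - \left(4 \cdot 14 - 138\right) \left(-214 + \left(3 - \frac{3}{4}\right)\right) = -131 - \left(56 - 138\right) \left(-214 + \left(3 - \frac{3}{4}\right)\right) = -131 - - 82 \left(-214 + \frac{9}{4}\right) = -131 - \left(-82\right) \left(- \frac{847}{4}\right) = -131 - \frac{34727}{2} = - \frac{34989}{2}$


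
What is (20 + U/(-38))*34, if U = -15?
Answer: 13175/19 ≈ 693.42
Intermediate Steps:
(20 + U/(-38))*34 = (20 - 15/(-38))*34 = (20 - 15*(-1/38))*34 = (20 + 15/38)*34 = (775/38)*34 = 13175/19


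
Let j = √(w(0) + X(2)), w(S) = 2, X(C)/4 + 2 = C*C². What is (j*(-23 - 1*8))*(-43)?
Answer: 1333*√26 ≈ 6797.0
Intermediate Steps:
X(C) = -8 + 4*C³ (X(C) = -8 + 4*(C*C²) = -8 + 4*C³)
j = √26 (j = √(2 + (-8 + 4*2³)) = √(2 + (-8 + 4*8)) = √(2 + (-8 + 32)) = √(2 + 24) = √26 ≈ 5.0990)
(j*(-23 - 1*8))*(-43) = (√26*(-23 - 1*8))*(-43) = (√26*(-23 - 8))*(-43) = (√26*(-31))*(-43) = -31*√26*(-43) = 1333*√26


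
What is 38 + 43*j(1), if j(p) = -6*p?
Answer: -220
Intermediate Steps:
38 + 43*j(1) = 38 + 43*(-6*1) = 38 + 43*(-6) = 38 - 258 = -220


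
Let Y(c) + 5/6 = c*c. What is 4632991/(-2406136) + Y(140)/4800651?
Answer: -66582643849963/34653057583608 ≈ -1.9214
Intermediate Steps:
Y(c) = -5/6 + c**2 (Y(c) = -5/6 + c*c = -5/6 + c**2)
4632991/(-2406136) + Y(140)/4800651 = 4632991/(-2406136) + (-5/6 + 140**2)/4800651 = 4632991*(-1/2406136) + (-5/6 + 19600)*(1/4800651) = -4632991/2406136 + (117595/6)*(1/4800651) = -4632991/2406136 + 117595/28803906 = -66582643849963/34653057583608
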